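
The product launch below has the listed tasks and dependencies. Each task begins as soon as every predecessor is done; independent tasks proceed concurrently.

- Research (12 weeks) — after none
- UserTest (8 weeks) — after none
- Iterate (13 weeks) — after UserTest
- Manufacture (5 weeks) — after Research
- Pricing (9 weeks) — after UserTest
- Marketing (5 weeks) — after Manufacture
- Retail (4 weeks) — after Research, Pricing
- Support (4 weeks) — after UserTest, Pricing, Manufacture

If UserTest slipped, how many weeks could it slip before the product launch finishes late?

1

Research→Manufacture→Marketing = 12+5+5 = 22 sets the makespan at 22 weeks.
UserTest finishes as early as 8 and must finish by 9.
So UserTest can slip 9 − 8 = 1 week.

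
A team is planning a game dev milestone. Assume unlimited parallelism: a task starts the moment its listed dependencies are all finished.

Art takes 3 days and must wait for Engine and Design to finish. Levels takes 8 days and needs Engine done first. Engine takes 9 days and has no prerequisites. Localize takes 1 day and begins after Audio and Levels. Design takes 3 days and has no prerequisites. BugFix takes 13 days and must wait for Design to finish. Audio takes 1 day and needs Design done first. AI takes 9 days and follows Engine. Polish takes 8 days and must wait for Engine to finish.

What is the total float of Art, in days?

6

Critical path: Engine→Levels→Localize = 9+8+1 = 18, so the finish is 18 days.
Art finishes as early as 12 and must finish by 18.
So Art can slip 18 − 12 = 6 days.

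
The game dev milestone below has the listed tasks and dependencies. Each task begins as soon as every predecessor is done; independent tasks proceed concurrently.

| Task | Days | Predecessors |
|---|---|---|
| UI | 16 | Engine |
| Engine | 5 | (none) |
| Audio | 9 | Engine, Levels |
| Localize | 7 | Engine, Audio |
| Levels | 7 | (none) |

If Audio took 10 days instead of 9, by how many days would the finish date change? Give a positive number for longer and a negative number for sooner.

As given, the longest chain is Levels→Audio→Localize = 7+9+7 = 23, so the finish is 23 days.
Audio is on the critical path; changing it to 10 makes that path 24 days.
That remains the longest chain; total 24 days.
Change in finish: 24 − 23 = +1 days.

1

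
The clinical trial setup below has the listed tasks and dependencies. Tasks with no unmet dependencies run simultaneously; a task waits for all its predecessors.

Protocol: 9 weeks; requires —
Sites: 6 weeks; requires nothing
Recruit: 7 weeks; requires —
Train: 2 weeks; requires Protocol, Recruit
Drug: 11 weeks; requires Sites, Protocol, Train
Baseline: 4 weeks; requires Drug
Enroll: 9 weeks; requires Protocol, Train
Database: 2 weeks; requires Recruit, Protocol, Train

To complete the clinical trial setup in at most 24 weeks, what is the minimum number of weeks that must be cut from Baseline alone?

2

Current finish: 26 weeks; target: 24.
Baseline is on every critical path, so each week cut from Baseline cuts the finish by one (this holds down to a finish of 23).
Need 26 − 24 = 2 weeks off Baseline → Baseline becomes 2 weeks, finish becomes 24.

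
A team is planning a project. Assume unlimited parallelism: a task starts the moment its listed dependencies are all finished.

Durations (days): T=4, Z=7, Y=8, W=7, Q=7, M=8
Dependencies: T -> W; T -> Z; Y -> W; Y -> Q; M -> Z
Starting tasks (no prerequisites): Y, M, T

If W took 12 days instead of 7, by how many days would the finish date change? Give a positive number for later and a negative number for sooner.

Actual critical path: Y→W = 8+7 = 15 ⇒ 15 days.
W is on the critical path; changing it to 12 makes that path 20 days.
That remains the longest chain; total 20 days.
Change in finish: 20 − 15 = +5 days.

5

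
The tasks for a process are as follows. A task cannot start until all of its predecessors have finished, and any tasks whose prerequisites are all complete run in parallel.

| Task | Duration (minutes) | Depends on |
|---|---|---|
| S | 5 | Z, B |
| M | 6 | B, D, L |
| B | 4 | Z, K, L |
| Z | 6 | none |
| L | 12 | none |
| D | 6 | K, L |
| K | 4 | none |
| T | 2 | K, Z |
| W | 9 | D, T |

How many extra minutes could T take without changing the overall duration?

L→D→W = 12+6+9 = 27 sets the makespan at 27 minutes.
Longest path through T: 17 minutes (earliest finish 8, latest finish 18).
Slack of T = 16 − 6 = 10 minutes.

10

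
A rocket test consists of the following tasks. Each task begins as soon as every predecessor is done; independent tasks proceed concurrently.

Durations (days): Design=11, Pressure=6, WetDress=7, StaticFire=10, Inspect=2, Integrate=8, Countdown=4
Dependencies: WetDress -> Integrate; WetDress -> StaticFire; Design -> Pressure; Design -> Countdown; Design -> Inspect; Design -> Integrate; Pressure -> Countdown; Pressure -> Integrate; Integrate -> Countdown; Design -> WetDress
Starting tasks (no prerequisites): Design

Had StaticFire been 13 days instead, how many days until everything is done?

31

The binding path is Design→WetDress→Integrate→Countdown = 11+7+8+4 = 30; finish at 30 days.
StaticFire has 2 days of float (longest path through it is 28).
Now Design→WetDress→StaticFire = 11+7+13 = 31 is longest, so the finish becomes 31 days.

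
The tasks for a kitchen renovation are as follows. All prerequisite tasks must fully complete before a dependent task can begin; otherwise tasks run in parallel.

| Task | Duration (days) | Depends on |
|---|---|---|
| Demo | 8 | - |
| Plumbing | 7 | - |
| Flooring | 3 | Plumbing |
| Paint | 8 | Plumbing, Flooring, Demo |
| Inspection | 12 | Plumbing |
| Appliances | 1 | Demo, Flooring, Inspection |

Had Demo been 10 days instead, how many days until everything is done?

As given, the longest chain is Plumbing→Inspection→Appliances = 7+12+1 = 20, so the finish is 20 days.
Demo has 4 days of float (longest path through it is 16).
No other chain overtakes it, so the finish is 20 days.

20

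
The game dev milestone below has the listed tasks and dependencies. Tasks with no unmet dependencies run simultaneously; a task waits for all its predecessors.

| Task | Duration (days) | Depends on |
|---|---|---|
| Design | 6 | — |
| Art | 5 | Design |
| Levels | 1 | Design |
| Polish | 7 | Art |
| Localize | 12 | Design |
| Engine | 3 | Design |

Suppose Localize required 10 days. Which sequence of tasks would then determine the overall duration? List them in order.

Baseline: Design→Localize = 6+12 = 18 → 18 days.
Since Localize is critical, the -2 change carries straight to that chain (now 16 days).
The binding chain switches to Design→Art→Polish = 6+5+7 = 18; finish 18 days.

Design, Art, Polish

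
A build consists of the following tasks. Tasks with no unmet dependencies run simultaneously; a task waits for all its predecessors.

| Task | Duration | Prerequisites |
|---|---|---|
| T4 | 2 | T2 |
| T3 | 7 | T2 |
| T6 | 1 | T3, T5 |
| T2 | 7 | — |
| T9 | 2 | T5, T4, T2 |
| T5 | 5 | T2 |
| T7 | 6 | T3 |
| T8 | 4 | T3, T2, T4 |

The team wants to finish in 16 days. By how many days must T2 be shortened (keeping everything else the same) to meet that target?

Current finish: 20 days; target: 16.
T2 is on every critical path, so each day cut from T2 cuts the finish by one (this holds down to a finish of 14).
Need 20 − 16 = 4 days off T2 → T2 becomes 3 days, finish becomes 16.

4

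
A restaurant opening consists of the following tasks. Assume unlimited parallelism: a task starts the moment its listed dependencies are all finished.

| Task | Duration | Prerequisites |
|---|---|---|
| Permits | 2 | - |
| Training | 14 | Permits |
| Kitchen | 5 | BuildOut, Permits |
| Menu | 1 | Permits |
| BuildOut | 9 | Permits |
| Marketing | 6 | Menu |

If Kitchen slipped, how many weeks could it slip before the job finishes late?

Permits→BuildOut→Kitchen = 2+9+5 = 16 sets the makespan at 16 weeks.
The longest chain containing Kitchen totals 16 weeks.
Slack of Kitchen = 11 − 11 = 0 weeks.

0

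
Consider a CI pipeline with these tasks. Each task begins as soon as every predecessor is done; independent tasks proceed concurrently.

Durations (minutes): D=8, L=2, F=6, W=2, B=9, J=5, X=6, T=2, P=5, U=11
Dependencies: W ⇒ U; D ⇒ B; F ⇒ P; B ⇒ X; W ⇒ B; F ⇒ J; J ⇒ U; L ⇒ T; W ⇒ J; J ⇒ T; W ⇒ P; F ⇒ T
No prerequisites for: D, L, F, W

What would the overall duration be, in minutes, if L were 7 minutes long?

23

As given, the longest chain is D→B→X = 8+9+6 = 23, so the finish is 23 minutes.
L is off the critical path — its longest chain is 4 minutes, giving 19 of slack.
The critical path is still D→B→X; finish is now 23 minutes.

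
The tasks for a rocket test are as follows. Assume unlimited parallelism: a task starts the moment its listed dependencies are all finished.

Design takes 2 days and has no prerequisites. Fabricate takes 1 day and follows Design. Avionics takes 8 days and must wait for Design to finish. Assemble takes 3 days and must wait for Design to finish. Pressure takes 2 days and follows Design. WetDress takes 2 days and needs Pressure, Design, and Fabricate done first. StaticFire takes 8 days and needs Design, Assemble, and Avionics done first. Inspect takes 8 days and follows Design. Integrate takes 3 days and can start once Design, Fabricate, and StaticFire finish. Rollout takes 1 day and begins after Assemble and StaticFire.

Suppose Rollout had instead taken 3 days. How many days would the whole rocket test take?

As given, the longest chain is Design→Avionics→StaticFire→Integrate = 2+8+8+3 = 21, so the finish is 21 days.
The longest path through Rollout is only 19 days, so Rollout has float 2.
That remains the longest chain; total 21 days.

21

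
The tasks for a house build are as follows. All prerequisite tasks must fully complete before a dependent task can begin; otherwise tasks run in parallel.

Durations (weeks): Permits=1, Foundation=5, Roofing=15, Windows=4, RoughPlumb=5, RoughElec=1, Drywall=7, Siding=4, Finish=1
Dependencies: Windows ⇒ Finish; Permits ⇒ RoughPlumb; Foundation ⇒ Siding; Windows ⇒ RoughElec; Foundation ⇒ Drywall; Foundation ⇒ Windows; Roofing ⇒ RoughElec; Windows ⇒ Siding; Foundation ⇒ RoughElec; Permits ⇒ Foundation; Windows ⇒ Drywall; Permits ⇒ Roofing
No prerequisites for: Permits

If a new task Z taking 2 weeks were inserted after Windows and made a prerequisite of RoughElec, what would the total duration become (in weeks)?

17

Originally the house build takes 17 weeks.
With Z inserted, RoughElec now waits for max(Windows, Roofing, Foundation, Z).
New critical path: Permits→Foundation→Windows→Drywall = 1+5+4+7 = 17 ⇒ 17 weeks.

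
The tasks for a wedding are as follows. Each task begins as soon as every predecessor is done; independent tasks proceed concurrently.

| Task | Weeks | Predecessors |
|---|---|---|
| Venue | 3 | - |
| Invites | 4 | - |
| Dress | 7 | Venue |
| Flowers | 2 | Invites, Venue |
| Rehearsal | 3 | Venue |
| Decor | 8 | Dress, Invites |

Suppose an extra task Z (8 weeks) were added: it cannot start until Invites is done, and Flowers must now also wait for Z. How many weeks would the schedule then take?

Originally the schedule takes 18 weeks.
With Z inserted, Flowers now waits for max(Invites, Venue, Z).
New critical path: Venue→Dress→Decor = 3+7+8 = 18 ⇒ 18 weeks.

18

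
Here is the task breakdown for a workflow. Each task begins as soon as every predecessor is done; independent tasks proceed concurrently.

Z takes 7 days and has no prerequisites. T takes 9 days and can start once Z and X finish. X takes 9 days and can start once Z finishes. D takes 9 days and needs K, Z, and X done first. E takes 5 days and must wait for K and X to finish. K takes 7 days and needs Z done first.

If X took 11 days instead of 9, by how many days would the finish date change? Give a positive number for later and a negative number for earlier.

2

The binding path is Z→X→T = 7+9+9 = 25; finish at 25 days.
X is on the critical path; changing it to 11 makes that path 27 days.
No other chain overtakes it, so the finish is 27 days.
Change in finish: 27 − 25 = +2 days.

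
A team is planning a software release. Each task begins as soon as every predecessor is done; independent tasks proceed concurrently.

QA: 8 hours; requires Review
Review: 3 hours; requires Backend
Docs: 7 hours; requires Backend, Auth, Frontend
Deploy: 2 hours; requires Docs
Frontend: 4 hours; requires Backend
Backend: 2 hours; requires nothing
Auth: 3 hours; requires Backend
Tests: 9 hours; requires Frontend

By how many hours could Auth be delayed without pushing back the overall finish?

1

Critical path: Backend→Frontend→Tests = 2+4+9 = 15, so the finish is 15 hours.
The longest chain containing Auth totals 14 hours.
Slack of Auth = 3 − 2 = 1 hour.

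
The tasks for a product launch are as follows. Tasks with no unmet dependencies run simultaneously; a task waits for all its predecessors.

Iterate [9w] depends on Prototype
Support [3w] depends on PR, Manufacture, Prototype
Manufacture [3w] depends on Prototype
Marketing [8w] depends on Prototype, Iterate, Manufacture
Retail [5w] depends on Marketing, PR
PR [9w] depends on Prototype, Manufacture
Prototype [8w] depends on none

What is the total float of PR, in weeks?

The longest chain is Prototype→Iterate→Marketing→Retail = 8+9+8+5 = 30; overall finish 30 weeks.
The longest chain containing PR totals 25 weeks.
So PR can slip 25 − 20 = 5 weeks.

5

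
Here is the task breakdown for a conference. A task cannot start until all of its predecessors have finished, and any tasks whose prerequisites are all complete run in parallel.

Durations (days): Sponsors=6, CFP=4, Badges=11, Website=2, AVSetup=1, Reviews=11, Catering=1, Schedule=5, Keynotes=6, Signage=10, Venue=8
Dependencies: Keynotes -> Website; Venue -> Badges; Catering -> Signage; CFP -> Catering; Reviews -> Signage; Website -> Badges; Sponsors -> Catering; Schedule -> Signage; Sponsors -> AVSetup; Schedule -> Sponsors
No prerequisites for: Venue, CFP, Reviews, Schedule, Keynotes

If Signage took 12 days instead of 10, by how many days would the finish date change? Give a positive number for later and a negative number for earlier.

Critical path before the change: Schedule→Sponsors→Catering→Signage = 5+6+1+10 = 22 giving 22 days.
Since Signage is critical, the +2 change carries straight to that chain (now 24 days).
That remains the longest chain; total 24 days.
Change in finish: 24 − 22 = +2 days.

2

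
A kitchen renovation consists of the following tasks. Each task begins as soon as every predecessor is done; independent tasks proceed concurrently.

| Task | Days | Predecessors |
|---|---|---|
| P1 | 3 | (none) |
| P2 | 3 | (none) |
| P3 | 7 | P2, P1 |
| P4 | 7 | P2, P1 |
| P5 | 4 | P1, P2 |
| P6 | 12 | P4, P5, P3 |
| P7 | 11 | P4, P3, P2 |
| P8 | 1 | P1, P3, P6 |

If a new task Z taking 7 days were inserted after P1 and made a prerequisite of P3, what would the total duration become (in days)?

30

Originally the kitchen renovation takes 23 days.
With Z inserted, P3 now waits for max(P2, P1, Z).
New critical path: P1→Z→P3→P6→P8 = 3+7+7+12+1 = 30 ⇒ 30 days.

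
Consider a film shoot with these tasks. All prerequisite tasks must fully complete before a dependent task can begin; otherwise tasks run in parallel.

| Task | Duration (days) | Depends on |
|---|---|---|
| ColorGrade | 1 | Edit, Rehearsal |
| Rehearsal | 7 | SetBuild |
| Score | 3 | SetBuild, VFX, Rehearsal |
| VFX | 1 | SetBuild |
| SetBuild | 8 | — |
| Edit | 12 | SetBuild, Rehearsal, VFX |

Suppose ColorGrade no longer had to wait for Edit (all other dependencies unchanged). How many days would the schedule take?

27

Original critical path: SetBuild→Rehearsal→Edit→ColorGrade = 8+7+12+1 = 28 ⇒ 28 days.
Without Edit→ColorGrade, ColorGrade's earliest start moves from 27 to 15.
The longest chain is now SetBuild→Rehearsal→Edit = 8+7+12 = 27, so the schedule takes 27 days.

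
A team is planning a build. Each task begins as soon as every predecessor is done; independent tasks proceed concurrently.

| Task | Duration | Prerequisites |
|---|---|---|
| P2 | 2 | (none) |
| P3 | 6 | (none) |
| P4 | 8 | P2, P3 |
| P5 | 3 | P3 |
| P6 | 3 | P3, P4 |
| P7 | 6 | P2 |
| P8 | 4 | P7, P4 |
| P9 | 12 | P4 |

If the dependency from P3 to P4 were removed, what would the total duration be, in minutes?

Original critical path: P3→P4→P9 = 6+8+12 = 26 ⇒ 26 minutes.
Without P3→P4, P4's earliest start moves from 6 to 2.
After: P2→P4→P9 = 2+8+12 = 22 → 22 minutes.

22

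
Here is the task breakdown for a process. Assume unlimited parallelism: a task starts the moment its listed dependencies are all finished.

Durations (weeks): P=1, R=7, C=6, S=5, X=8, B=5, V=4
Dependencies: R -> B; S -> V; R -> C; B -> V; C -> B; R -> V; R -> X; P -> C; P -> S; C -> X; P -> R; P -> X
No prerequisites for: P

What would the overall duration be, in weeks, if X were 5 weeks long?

Baseline: P→R→C→B→V = 1+7+6+5+4 = 23 → 23 weeks.
The longest path through X is only 22 weeks, so X has float 1.
The critical path is still P→R→C→B→V; finish is now 23 weeks.

23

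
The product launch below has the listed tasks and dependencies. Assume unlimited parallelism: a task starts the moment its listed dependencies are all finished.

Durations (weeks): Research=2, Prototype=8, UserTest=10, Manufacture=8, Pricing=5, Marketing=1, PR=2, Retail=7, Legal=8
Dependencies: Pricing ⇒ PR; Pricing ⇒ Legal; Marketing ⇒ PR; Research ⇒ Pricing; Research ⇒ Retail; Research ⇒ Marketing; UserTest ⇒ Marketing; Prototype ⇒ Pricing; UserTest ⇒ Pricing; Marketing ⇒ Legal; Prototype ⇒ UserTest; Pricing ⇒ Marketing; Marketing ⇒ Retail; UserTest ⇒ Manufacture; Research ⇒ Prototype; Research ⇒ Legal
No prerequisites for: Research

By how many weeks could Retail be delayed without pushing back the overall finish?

Critical path: Research→Prototype→UserTest→Pricing→Marketing→Legal = 2+8+10+5+1+8 = 34, so the finish is 34 weeks.
Retail finishes as early as 33 and must finish by 34.
Float = 34 − 33 = 1.

1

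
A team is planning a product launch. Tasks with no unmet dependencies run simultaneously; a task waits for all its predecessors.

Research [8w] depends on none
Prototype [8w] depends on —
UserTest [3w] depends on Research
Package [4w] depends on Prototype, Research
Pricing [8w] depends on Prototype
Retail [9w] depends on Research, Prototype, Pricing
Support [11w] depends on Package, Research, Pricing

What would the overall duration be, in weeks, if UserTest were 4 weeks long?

27

The binding path is Prototype→Pricing→Support = 8+8+11 = 27; finish at 27 weeks.
The longest path through UserTest is only 11 weeks, so UserTest has float 16.
That remains the longest chain; total 27 weeks.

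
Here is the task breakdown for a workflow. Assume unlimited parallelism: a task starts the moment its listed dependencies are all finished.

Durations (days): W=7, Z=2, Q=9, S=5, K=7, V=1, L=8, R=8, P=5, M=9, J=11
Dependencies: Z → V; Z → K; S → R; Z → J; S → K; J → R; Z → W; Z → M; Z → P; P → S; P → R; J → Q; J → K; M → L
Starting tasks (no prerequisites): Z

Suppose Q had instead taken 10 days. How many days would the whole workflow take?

Actual critical path: Z→J→Q = 2+11+9 = 22 ⇒ 22 days.
Q is on the critical path; changing it to 10 makes that path 23 days.
That remains the longest chain; total 23 days.

23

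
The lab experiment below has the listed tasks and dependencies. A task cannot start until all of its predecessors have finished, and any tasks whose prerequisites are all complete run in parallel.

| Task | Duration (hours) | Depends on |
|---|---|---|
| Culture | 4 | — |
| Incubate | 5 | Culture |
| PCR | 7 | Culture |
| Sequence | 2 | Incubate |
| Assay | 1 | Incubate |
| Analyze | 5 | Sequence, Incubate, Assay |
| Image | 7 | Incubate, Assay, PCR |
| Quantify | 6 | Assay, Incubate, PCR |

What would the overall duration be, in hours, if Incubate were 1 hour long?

As given, the longest chain is Culture→PCR→Image = 4+7+7 = 18, so the finish is 18 hours.
Incubate is off the critical path — its longest chain is 17 hours, giving 1 of slack.
No other chain overtakes it, so the finish is 18 hours.

18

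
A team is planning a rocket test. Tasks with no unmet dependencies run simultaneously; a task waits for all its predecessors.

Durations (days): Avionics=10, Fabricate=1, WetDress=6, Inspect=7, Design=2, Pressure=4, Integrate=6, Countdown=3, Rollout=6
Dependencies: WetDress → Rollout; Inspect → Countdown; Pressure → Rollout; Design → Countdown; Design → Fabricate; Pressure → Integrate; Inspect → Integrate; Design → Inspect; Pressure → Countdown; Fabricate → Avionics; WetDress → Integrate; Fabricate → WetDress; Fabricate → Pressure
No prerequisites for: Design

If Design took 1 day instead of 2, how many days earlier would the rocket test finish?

The binding path is Design→Fabricate→WetDress→Integrate = 2+1+6+6 = 15; finish at 15 days.
Since Design is critical, the -1 change carries straight to that chain (now 14 days).
No other chain overtakes it, so the finish is 14 days.
Change in finish: 14 − 15 = -1 days.

1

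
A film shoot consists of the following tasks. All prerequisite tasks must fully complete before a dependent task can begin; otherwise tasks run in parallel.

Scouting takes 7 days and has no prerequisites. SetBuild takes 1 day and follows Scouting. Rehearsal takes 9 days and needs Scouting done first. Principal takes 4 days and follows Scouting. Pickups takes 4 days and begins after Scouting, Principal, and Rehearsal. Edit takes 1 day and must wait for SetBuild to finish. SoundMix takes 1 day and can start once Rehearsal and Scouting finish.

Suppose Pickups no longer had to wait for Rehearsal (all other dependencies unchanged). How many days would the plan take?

17

Before: longest chain Scouting→Rehearsal→Pickups = 7+9+4 = 20, finish 20.
Without Rehearsal→Pickups, Pickups's earliest start moves from 16 to 11.
New critical path: Scouting→Rehearsal→SoundMix = 7+9+1 = 17 ⇒ 17 days.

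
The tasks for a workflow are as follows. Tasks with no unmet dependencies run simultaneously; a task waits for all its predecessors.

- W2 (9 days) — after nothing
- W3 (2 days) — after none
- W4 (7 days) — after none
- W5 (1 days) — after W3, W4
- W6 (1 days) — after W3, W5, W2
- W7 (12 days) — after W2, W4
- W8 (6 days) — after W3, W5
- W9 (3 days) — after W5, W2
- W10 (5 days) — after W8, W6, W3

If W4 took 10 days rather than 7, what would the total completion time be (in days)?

Actual critical path: W2→W7 = 9+12 = 21 ⇒ 21 days.
The longest path through W4 is only 19 days, so W4 has float 2.
New critical path: W4→W5→W8→W10 = 10+1+6+5 = 22 ⇒ 22 days.

22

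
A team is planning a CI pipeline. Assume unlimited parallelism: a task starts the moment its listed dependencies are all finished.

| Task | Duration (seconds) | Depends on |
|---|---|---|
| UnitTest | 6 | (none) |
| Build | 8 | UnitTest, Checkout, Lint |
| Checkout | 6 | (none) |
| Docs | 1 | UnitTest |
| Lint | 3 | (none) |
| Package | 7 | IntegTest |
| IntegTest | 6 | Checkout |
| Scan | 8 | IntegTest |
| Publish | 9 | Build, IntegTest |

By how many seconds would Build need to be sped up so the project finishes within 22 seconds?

1

Current finish: 23 seconds; target: 22.
Build is on every critical path, so each second cut from Build cuts the finish by one (this holds down to a finish of 21).
Need 23 − 22 = 1 second off Build → Build becomes 7 seconds, finish becomes 22.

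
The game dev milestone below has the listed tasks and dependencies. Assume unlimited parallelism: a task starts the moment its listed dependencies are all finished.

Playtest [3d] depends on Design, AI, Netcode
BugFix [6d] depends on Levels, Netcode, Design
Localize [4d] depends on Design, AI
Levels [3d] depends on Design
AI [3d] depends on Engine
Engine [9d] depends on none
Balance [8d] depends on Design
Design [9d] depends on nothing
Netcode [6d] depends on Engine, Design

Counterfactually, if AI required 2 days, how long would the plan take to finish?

Actual critical path: Design→Netcode→BugFix = 9+6+6 = 21 ⇒ 21 days.
The longest path through AI is only 16 days, so AI has float 5.
The critical path is still Design→Netcode→BugFix; finish is now 21 days.

21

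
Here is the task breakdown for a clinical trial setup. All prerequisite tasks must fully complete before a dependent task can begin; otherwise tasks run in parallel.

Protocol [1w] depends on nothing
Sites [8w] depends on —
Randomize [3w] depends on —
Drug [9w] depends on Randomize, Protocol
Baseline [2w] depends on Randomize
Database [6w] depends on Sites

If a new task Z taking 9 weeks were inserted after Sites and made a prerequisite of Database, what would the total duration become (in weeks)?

Originally the plan takes 14 weeks.
With Z inserted, Database now waits for max(Sites, Z).
New critical path: Sites→Z→Database = 8+9+6 = 23 ⇒ 23 weeks.

23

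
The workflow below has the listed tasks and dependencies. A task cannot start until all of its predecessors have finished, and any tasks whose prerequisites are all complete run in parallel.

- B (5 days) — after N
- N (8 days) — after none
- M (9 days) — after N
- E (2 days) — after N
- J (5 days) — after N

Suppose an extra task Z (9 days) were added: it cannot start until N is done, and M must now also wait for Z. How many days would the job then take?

26

Originally the job takes 17 days.
With Z inserted, M now waits for max(N, Z).
New critical path: N→Z→M = 8+9+9 = 26 ⇒ 26 days.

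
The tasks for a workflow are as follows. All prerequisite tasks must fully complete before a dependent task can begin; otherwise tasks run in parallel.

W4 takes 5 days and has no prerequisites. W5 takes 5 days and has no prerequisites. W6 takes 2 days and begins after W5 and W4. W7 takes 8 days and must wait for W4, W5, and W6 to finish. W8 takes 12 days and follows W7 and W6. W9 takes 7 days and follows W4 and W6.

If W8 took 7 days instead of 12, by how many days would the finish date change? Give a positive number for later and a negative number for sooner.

-5

Critical path before the change: W4→W6→W7→W8 = 5+2+8+12 = 27 giving 27 days.
Since W8 is critical, the -5 change carries straight to that chain (now 22 days).
The critical path is still W4→W6→W7→W8; finish is now 22 days.
Change in finish: 22 − 27 = -5 days.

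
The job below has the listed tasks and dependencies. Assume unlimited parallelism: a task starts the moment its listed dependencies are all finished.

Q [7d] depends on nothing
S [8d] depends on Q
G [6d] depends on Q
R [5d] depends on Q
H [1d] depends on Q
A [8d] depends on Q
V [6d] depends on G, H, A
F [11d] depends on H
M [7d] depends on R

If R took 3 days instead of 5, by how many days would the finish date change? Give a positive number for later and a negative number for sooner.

0

As given, the longest chain is Q→A→V = 7+8+6 = 21, so the finish is 21 days.
R has 2 days of float (longest path through it is 19).
That remains the longest chain; total 21 days.
Change in finish: 21 − 21 = +0 days.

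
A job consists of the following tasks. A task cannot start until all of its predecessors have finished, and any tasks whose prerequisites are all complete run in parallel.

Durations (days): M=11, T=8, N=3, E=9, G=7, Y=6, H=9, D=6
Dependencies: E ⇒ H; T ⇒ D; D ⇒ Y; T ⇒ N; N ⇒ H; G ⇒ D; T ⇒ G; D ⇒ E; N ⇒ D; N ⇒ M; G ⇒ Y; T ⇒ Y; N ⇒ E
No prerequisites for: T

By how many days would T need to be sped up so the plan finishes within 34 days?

5

Current finish: 39 days; target: 34.
T is on every critical path, so each day cut from T cuts the finish by one (this holds down to a finish of 32).
Need 39 − 34 = 5 days off T → T becomes 3 days, finish becomes 34.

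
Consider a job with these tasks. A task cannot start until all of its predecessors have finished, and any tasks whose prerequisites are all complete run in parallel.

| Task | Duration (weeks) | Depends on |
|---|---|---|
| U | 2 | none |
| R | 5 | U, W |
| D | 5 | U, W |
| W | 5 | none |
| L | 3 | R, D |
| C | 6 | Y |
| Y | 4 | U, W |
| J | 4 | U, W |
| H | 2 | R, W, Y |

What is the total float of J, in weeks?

The longest chain is W→Y→C = 5+4+6 = 15; overall finish 15 weeks.
Longest path through J: 9 weeks (earliest finish 9, latest finish 15).
Slack of J = 11 − 5 = 6 weeks.

6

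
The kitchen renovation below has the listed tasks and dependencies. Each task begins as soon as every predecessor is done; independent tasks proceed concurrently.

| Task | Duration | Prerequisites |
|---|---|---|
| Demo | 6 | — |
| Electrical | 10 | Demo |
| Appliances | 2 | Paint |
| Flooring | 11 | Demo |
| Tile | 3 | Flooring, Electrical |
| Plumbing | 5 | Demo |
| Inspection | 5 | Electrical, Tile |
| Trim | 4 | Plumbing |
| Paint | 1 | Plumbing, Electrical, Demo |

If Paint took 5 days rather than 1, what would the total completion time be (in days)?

25

Critical path before the change: Demo→Flooring→Tile→Inspection = 6+11+3+5 = 25 giving 25 days.
Paint is off the critical path — its longest chain is 19 days, giving 6 of slack.
No other chain overtakes it, so the finish is 25 days.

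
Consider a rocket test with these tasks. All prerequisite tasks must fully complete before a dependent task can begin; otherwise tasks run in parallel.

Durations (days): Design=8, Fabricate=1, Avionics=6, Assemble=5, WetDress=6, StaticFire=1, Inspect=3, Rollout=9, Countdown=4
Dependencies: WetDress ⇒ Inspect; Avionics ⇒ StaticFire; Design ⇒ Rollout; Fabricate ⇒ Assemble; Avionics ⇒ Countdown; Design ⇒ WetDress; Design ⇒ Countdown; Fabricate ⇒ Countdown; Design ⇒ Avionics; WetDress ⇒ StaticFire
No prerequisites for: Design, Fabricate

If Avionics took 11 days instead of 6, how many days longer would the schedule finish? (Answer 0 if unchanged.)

5

Actual critical path: Design→Avionics→Countdown = 8+6+4 = 18 ⇒ 18 days.
Since Avionics is critical, the +5 change carries straight to that chain (now 23 days).
No other chain overtakes it, so the finish is 23 days.
Change in finish: 23 − 18 = +5 days.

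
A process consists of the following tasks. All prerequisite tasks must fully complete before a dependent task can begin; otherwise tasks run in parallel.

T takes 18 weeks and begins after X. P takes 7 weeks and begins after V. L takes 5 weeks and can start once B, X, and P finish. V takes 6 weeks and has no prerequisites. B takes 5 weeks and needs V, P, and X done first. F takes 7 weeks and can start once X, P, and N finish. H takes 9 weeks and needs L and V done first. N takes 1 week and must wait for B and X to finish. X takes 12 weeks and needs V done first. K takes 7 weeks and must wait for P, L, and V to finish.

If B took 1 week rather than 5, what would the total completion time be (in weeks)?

36

Critical path before the change: V→X→B→L→H = 6+12+5+5+9 = 37 giving 37 weeks.
B is on the critical path; changing it to 1 makes that path 33 weeks.
The binding chain switches to V→X→T = 6+12+18 = 36; finish 36 weeks.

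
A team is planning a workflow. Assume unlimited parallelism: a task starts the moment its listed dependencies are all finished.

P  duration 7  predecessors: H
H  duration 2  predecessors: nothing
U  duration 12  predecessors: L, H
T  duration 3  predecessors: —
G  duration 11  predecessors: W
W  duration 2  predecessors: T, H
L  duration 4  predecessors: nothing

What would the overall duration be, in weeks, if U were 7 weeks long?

Critical path before the change: L→U = 4+12 = 16 giving 16 weeks.
U lies on that path, so at 7 weeks the path becomes 11 weeks.
New critical path: T→W→G = 3+2+11 = 16 ⇒ 16 weeks.

16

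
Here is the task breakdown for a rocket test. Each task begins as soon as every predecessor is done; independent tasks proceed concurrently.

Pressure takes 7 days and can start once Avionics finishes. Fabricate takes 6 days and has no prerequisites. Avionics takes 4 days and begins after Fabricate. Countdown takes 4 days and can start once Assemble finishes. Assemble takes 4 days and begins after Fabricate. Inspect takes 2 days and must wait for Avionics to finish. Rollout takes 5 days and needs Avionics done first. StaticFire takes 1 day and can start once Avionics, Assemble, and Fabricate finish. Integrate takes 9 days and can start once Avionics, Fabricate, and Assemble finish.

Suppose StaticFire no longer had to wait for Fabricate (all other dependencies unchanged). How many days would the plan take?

19

With the dependency in place, Fabricate→Avionics→Integrate = 6+4+9 = 19 sets the finish at 19 days.
Dropping Fabricate→StaticFire doesn't change StaticFire's earliest start (10); another predecessor still binds.
The longest chain is now Fabricate→Avionics→Integrate = 6+4+9 = 19, so the plan takes 19 days.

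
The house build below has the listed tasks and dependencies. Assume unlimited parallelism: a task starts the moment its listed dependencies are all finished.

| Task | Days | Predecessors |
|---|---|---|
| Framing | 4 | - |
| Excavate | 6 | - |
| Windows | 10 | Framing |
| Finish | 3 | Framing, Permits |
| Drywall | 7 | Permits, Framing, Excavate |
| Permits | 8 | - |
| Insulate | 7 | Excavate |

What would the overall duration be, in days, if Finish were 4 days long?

Critical path before the change: Permits→Drywall = 8+7 = 15 giving 15 days.
Finish is off the critical path — its longest chain is 11 days, giving 4 of slack.
That remains the longest chain; total 15 days.

15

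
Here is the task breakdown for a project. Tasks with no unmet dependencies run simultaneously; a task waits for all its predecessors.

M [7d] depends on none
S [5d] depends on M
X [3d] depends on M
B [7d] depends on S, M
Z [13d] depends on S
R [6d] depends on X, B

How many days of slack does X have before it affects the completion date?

9

M→S→B→R = 7+5+7+6 = 25 sets the makespan at 25 days.
The longest chain containing X totals 16 days.
Slack of X = 16 − 7 = 9 days.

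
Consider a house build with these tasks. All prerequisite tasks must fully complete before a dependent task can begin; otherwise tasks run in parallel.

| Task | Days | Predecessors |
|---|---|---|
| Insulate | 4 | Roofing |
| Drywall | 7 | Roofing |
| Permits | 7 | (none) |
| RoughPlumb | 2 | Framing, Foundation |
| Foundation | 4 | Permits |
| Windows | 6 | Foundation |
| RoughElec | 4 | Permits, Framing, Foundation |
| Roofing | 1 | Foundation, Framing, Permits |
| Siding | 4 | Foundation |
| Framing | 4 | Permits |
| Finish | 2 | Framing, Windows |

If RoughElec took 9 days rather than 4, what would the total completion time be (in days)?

20

Baseline: Permits→Foundation→Roofing→Drywall = 7+4+1+7 = 19 → 19 days.
RoughElec is off the critical path — its longest chain is 15 days, giving 4 of slack.
New critical path: Permits→Foundation→RoughElec = 7+4+9 = 20 ⇒ 20 days.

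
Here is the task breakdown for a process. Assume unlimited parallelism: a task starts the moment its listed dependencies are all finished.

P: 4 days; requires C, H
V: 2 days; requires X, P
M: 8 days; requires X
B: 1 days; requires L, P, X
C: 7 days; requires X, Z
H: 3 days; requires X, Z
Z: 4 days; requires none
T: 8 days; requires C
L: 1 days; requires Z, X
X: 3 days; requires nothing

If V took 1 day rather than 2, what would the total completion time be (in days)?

19

Baseline: Z→C→T = 4+7+8 = 19 → 19 days.
V has 2 days of float (longest path through it is 17).
The critical path is still Z→C→T; finish is now 19 days.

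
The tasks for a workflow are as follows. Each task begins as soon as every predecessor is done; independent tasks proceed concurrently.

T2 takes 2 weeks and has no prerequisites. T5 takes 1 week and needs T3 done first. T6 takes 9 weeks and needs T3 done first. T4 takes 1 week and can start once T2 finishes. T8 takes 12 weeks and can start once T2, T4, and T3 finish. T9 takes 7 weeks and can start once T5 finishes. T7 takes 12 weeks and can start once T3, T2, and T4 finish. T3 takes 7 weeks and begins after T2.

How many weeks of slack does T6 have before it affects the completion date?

3

Critical path: T2→T3→T7 = 2+7+12 = 21, so the finish is 21 weeks.
T6 finishes as early as 18 and must finish by 21.
So T6 can slip 21 − 18 = 3 weeks.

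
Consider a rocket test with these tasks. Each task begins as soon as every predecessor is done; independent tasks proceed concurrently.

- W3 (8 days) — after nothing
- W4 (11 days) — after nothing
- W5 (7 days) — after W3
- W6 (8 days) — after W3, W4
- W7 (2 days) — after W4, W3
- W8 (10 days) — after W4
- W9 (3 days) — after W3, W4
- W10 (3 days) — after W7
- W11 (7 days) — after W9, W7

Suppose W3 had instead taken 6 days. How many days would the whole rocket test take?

As given, the longest chain is W4→W8 = 11+10 = 21, so the finish is 21 days.
W3 is off the critical path — its longest chain is 18 days, giving 3 of slack.
No other chain overtakes it, so the finish is 21 days.

21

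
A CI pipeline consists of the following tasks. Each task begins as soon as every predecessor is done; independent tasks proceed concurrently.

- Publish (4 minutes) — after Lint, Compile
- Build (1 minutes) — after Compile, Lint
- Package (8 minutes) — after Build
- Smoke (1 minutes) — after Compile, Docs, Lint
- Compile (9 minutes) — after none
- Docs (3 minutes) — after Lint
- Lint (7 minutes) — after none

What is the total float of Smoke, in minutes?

The longest chain is Compile→Build→Package = 9+1+8 = 18; overall finish 18 minutes.
Longest path through Smoke: 11 minutes (earliest finish 11, latest finish 18).
Float = 18 − 11 = 7.

7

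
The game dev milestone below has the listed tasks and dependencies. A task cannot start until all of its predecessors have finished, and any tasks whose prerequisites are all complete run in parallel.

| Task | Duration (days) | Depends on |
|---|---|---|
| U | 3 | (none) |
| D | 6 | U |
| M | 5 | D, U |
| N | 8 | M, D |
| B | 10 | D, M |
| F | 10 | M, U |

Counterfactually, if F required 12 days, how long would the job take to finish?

As given, the longest chain is U→D→M→F = 3+6+5+10 = 24, so the finish is 24 days.
Since F is critical, the +2 change carries straight to that chain (now 26 days).
No other chain overtakes it, so the finish is 26 days.

26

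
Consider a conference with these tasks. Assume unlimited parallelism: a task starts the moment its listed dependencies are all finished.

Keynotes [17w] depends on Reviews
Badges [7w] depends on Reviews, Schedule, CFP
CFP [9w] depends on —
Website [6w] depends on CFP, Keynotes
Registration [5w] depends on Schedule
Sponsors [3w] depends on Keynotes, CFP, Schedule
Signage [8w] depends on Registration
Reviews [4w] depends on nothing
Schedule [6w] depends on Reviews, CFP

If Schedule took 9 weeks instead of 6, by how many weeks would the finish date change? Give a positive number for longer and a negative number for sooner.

3

The binding path is CFP→Schedule→Registration→Signage = 9+6+5+8 = 28; finish at 28 weeks.
Schedule lies on that path, so at 9 weeks the path becomes 31 weeks.
No other chain overtakes it, so the finish is 31 weeks.
Change in finish: 31 − 28 = +3 weeks.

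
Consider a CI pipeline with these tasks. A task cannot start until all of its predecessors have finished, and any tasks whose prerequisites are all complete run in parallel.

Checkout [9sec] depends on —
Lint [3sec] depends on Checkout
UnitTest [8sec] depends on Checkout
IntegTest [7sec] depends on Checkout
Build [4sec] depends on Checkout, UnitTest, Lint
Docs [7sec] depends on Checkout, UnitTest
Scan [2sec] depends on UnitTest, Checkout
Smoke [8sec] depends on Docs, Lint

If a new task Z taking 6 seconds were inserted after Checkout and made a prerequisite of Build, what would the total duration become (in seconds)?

Originally the plan takes 32 seconds.
With Z inserted, Build now waits for max(Checkout, UnitTest, Lint, Z).
New critical path: Checkout→UnitTest→Docs→Smoke = 9+8+7+8 = 32 ⇒ 32 seconds.

32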